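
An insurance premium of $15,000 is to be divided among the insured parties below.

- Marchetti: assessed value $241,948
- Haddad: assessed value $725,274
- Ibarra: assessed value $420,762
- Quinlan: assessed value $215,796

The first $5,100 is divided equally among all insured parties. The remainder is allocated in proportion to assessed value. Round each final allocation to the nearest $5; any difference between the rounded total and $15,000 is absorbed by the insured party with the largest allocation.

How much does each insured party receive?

Marchetti: $2,770; Haddad: $5,755; Ibarra: $3,870; Quinlan: $2,605

$5,100 shared equally gives $1,275 per insured party.
Remainder $9,900 by assessed value (total 1,603,780): Marchetti 1,493.52 → $1,495; Haddad 4,477.06 → $4,475; Ibarra 2,597.33 → $2,595; Quinlan 1,332.09 → $1,330.
Rounding difference +$5 on remainder applied to Haddad.
Totals: Marchetti $1,275 + $1,495 = $2,770; Haddad $1,275 + $4,480 = $5,755; Ibarra $1,275 + $2,595 = $3,870; Quinlan $1,275 + $1,330 = $2,605.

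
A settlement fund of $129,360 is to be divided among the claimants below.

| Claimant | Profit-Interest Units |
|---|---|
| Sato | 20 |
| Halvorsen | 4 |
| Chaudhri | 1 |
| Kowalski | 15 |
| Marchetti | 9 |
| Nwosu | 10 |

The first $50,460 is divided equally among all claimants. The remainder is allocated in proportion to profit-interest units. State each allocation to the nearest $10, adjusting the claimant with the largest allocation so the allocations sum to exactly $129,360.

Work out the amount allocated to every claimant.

Sato: $35,150; Halvorsen: $13,760; Chaudhri: $9,750; Kowalski: $28,470; Marchetti: $20,450; Nwosu: $21,780

First tranche $50,460 split equally: $8,410 each.
Remainder $78,900 by profit-interest units (total 59): Sato 26,745.76 → $26,750; Halvorsen 5,349.15 → $5,350; Chaudhri 1,337.29 → $1,340; Kowalski 20,059.32 → $20,060; Marchetti 12,035.59 → $12,040; Nwosu 13,372.88 → $13,370.
Rounding difference −$10 on remainder applied to Sato.
Totals: Sato $8,410 + $26,740 = $35,150; Halvorsen $8,410 + $5,350 = $13,760; Chaudhri $8,410 + $1,340 = $9,750; Kowalski $8,410 + $20,060 = $28,470; Marchetti $8,410 + $12,040 = $20,450; Nwosu $8,410 + $13,370 = $21,780.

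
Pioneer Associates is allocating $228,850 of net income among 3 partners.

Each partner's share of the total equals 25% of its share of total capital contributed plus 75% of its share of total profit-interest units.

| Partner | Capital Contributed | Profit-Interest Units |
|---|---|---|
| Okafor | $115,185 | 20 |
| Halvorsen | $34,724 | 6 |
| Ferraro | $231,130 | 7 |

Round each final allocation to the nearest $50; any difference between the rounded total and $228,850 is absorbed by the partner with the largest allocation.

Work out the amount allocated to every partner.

Okafor: $121,350 · Halvorsen: $36,400 · Ferraro: $71,100

Capital contributed total 381,039; profit-interest units total 33.
Composite weights (25% capital contributed + 75% profit-interest units): Okafor 0.5301; Halvorsen 0.1591; Ferraro 0.3107.
Raw shares: Okafor 121,317.60; Halvorsen 36,420.58; Ferraro 71,111.82.
At nearest $50: Okafor $121,300; Halvorsen $36,400; Ferraro $71,100. Sum = $228,800.
Difference $228,850 − $228,800 = +$50 applied to largest allocation (Okafor): Okafor becomes $121,350.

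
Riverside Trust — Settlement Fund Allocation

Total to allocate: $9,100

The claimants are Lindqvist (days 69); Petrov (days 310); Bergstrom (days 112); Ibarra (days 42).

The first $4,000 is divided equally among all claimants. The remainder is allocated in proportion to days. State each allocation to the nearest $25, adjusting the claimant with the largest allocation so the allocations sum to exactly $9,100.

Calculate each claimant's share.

Lindqvist: $1,650; Petrov: $3,975; Bergstrom: $2,075; Ibarra: $1,400

First tranche $4,000 split equally: $1,000 each.
Remainder $5,100 by days (total 533): Lindqvist 660.23 → $650; Petrov 2,966.23 → $2,975; Bergstrom 1,071.67 → $1,075; Ibarra 401.88 → $400.
Totals: Lindqvist $1,000 + $650 = $1,650; Petrov $1,000 + $2,975 = $3,975; Bergstrom $1,000 + $1,075 = $2,075; Ibarra $1,000 + $400 = $1,400.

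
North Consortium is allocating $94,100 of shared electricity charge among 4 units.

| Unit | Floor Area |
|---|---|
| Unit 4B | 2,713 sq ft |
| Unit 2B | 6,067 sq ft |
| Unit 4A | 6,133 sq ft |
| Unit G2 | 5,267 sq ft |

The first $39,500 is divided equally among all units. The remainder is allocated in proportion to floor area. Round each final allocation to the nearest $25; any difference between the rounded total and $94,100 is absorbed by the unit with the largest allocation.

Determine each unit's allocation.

Unit 4B: $17,225; Unit 2B: $26,300; Unit 4A: $26,450; Unit G2: $24,125

Equal tier: $39,500 ÷ 4 = $9,875 apiece.
Remainder $54,600 by floor area (total 20,180): Unit 4B 7,340.43 → $7,350; Unit 2B 16,415.17 → $16,425; Unit 4A 16,593.75 → $16,600; Unit G2 14,250.65 → $14,250.
Rounding difference −$25 on remainder applied to Unit 4A.
Totals: Unit 4B $9,875 + $7,350 = $17,225; Unit 2B $9,875 + $16,425 = $26,300; Unit 4A $9,875 + $16,575 = $26,450; Unit G2 $9,875 + $14,250 = $24,125.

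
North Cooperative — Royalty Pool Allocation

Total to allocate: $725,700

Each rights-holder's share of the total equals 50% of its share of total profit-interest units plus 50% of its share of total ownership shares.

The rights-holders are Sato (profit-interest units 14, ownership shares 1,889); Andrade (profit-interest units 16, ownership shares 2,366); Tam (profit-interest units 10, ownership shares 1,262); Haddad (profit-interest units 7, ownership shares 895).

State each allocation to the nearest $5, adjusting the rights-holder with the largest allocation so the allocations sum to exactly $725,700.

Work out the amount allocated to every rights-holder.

Profit-interest units total 47; ownership shares total 6,412.
Blended shares (50% profit-interest units + 50% ownership shares): Sato 0.2962; Andrade 0.3547; Tam 0.2048; Haddad 0.1443.
Raw shares: Sato 214,979.99; Andrade 257,413.47; Tam 148,617.71; Haddad 104,688.83.
At nearest $5: Sato $214,980; Andrade $257,415; Tam $148,620; Haddad $104,690. Sum = $725,705.
Difference $725,700 − $725,705 = −$5 applied to largest allocation (Andrade): Andrade becomes $257,410.

Sato: $214,980 · Andrade: $257,410 · Tam: $148,620 · Haddad: $104,690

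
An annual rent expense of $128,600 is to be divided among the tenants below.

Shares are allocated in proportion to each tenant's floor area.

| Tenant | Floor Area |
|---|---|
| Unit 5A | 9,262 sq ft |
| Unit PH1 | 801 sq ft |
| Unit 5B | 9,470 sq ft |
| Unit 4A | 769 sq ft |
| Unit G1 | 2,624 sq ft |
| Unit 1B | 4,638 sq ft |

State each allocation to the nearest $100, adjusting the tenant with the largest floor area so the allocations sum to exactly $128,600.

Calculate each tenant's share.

Unit 5A: $43,200 | Unit PH1: $3,700 | Unit 5B: $44,300 | Unit 4A: $3,600 | Unit G1: $12,200 | Unit 1B: $21,600

Sum of floor area: 27,564.
Proportional shares: Unit 5A 9,262/27,564 × $128,600 = 43,211.91; Unit PH1 801/27,564 × $128,600 = 3,737.07; Unit 5B 9,470/27,564 × $128,600 = 44,182.34; Unit 4A 769/27,564 × $128,600 = 3,587.77; Unit G1 2,624/27,564 × $128,600 = 12,242.29; Unit 1B 4,638/27,564 × $128,600 = 21,638.62.
After rounding ($100): Unit 5A $43,200; Unit PH1 $3,700; Unit 5B $44,200; Unit 4A $3,600; Unit G1 $12,200; Unit 1B $21,600. Sum = $128,500.
Difference $128,600 − $128,500 = +$100 applied to largest floor area (Unit 5B): Unit 5B becomes $44,300.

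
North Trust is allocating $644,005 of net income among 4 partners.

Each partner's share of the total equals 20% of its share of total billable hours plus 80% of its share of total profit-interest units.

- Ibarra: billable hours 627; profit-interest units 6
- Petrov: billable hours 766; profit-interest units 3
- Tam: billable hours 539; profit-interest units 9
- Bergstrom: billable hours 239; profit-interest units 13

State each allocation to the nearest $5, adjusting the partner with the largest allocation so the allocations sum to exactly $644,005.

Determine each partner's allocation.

Ibarra: $136,915 · Petrov: $95,305 · Tam: $181,555 · Bergstrom: $230,230

Billable hours total 2,171; profit-interest units total 31.
Combined weights (20% billable hours + 80% profit-interest units): Ibarra 0.2126; Petrov 0.1480; Tam 0.2819; Bergstrom 0.3575.
Raw shares: Ibarra 136,915.53; Petrov 95,303.67; Tam 181,553.12; Bergstrom 230,232.67.
After rounding ($5): Ibarra $136,915; Petrov $95,305; Tam $181,555; Bergstrom $230,235. Sum = $644,010.
Difference $644,005 − $644,010 = −$5 applied to largest allocation (Bergstrom): Bergstrom becomes $230,230.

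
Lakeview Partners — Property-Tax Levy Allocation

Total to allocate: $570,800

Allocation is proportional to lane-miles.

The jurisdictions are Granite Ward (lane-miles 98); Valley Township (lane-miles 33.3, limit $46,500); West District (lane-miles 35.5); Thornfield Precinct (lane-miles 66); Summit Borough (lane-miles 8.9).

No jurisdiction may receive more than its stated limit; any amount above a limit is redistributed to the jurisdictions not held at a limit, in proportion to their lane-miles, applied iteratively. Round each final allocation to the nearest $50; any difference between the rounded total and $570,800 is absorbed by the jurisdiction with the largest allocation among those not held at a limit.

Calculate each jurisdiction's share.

Sum of lane-miles: 241.7.
Pro-rata shares before constraints: Granite Ward 231,437.32; Valley Township 78,641.46; West District 83,836.99; Thornfield Precinct 155,865.95; Summit Borough 21,018.29.
Held at cap: Valley Township ($46,500); residual $524,300 reallocated over remaining lane-miles 208.4.
Shares after redistribution: Granite Ward 246,551.82 → $246,550; West District 89,312.14 → $89,300; Thornfield Precinct 166,045.11 → $166,050; Summit Borough 22,390.93 → $22,400.

Granite Ward: $246,550 · Valley Township: $46,500 · West District: $89,300 · Thornfield Precinct: $166,050 · Summit Borough: $22,400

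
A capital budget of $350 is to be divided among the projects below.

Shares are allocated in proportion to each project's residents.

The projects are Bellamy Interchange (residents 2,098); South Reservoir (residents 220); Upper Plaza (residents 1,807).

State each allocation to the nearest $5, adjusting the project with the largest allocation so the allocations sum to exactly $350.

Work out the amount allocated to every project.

Sum of residents: 4,125.
Proportional shares: Bellamy Interchange 2,098/4,125 × $350 = 178.01; South Reservoir 220/4,125 × $350 = 18.67; Upper Plaza 1,807/4,125 × $350 = 153.32.
At nearest $5: Bellamy Interchange $180; South Reservoir $20; Upper Plaza $155. Sum = $355.
Difference $350 − $355 = −$5 applied to largest allocation (Bellamy Interchange): Bellamy Interchange becomes $175.

Bellamy Interchange: $175; South Reservoir: $20; Upper Plaza: $155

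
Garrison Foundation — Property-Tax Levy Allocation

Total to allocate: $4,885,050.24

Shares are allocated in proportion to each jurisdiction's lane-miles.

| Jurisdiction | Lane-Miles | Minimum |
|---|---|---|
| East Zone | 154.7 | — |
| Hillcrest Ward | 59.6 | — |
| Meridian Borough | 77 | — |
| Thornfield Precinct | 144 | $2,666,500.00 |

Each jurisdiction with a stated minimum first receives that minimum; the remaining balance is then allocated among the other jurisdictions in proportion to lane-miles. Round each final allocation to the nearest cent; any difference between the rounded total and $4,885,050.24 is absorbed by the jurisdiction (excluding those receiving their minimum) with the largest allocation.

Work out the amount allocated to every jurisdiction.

East Zone: $1,178,200.21 | Hillcrest Ward: $453,915.53 | Meridian Borough: $586,434.50 | Thornfield Precinct: $2,666,500.00

Guaranteed amounts: Thornfield Precinct $2,666,500.00. Residual $2,218,550.24.
Residual split over remaining lane-miles 291.3: East Zone 1,178,200.2133 → $1,178,200.21; Hillcrest Ward 453,915.5314 → $453,915.53; Meridian Borough 586,434.4953 → $586,434.50.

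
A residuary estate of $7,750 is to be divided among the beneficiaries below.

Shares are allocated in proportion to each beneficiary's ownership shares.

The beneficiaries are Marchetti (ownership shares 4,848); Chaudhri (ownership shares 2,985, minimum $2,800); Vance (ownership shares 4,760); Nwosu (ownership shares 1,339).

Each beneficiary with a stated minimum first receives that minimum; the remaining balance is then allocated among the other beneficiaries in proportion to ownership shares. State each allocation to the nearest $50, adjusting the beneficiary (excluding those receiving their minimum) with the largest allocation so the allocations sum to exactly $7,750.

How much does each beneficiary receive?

Marchetti: $2,200 · Chaudhri: $2,800 · Vance: $2,150 · Nwosu: $600

Fund the minimums — Chaudhri $2,800. Remaining pool $4,950.
Remaining pool split over remaining ownership shares 10,947: Marchetti 2,192.16 → $2,200; Vance 2,152.37 → $2,150; Nwosu 605.47 → $600.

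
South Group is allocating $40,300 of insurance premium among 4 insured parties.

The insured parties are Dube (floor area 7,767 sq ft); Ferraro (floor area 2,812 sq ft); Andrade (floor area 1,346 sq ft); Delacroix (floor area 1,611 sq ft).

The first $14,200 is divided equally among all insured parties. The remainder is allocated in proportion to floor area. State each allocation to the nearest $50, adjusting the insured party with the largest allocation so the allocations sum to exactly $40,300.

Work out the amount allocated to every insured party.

First tranche $14,200 split equally: $3,550 each.
Remainder $26,100 by floor area (total 13,536): Dube 14,976.26 → $15,000; Ferraro 5,422.07 → $5,400; Andrade 2,595.35 → $2,600; Delacroix 3,106.32 → $3,100.
Totals: Dube $3,550 + $15,000 = $18,550; Ferraro $3,550 + $5,400 = $8,950; Andrade $3,550 + $2,600 = $6,150; Delacroix $3,550 + $3,100 = $6,650.

Dube: $18,550; Ferraro: $8,950; Andrade: $6,150; Delacroix: $6,650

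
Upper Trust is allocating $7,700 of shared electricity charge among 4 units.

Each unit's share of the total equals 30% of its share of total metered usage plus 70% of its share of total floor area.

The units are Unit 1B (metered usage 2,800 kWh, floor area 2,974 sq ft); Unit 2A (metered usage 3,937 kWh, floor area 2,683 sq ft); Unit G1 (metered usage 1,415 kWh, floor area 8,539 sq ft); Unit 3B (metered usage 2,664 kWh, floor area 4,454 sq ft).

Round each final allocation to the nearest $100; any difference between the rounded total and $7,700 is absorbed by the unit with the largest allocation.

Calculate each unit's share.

Totals — metered usage 10,816, floor area 18,650.
Blended shares (30% metered usage + 70% floor area): Unit 1B 0.1893; Unit 2A 0.2099; Unit G1 0.3597; Unit 3B 0.2411.
Pro-rata amounts: Unit 1B 1,457.51; Unit 2A 1,616.24; Unit G1 2,770.04; Unit 3B 1,856.20.
At nearest $100: Unit 1B $1,500; Unit 2A $1,600; Unit G1 $2,800; Unit 3B $1,900. Sum = $7,800.
Difference $7,700 − $7,800 = −$100 applied to largest allocation (Unit G1): Unit G1 becomes $2,700.

Unit 1B: $1,500; Unit 2A: $1,600; Unit G1: $2,700; Unit 3B: $1,900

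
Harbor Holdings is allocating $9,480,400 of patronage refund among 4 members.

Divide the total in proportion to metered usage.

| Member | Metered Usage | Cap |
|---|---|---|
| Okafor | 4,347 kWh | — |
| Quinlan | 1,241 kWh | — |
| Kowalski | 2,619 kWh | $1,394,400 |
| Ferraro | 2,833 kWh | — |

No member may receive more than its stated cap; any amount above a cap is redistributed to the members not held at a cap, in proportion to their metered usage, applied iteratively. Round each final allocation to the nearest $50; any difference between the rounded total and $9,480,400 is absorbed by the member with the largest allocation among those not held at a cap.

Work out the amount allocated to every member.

Total metered usage = 11,040.
Proportional shares (ignoring caps): Okafor 3,732,907.50; Quinlan 1,065,686.27; Kowalski 2,249,018.80; Ferraro 2,432,787.43.
Held at cap: Kowalski ($1,394,400); residual $8,086,000 reallocated over remaining metered usage 8,421.
Shares after redistribution: Okafor 4,174,069.83 → $4,174,050; Quinlan 1,191,631.16 → $1,191,650; Ferraro 2,720,299.01 → $2,720,300.

Okafor: $4,174,050 · Quinlan: $1,191,650 · Kowalski: $1,394,400 · Ferraro: $2,720,300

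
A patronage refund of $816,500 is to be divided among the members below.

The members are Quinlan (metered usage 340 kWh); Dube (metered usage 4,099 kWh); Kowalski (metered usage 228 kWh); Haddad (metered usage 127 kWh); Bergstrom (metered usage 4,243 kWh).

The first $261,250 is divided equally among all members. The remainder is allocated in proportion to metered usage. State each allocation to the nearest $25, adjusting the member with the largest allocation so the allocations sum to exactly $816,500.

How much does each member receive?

Equal tier: $261,250 ÷ 5 = $52,250 apiece.
Remainder $555,250 by metered usage (total 9,037): Quinlan 20,890.23 → $20,900; Dube 251,850.14 → $251,850; Kowalski 14,008.74 → $14,000; Haddad 7,803.11 → $7,800; Bergstrom 260,697.77 → $260,700.
Totals: Quinlan $52,250 + $20,900 = $73,150; Dube $52,250 + $251,850 = $304,100; Kowalski $52,250 + $14,000 = $66,250; Haddad $52,250 + $7,800 = $60,050; Bergstrom $52,250 + $260,700 = $312,950.

Quinlan: $73,150 · Dube: $304,100 · Kowalski: $66,250 · Haddad: $60,050 · Bergstrom: $312,950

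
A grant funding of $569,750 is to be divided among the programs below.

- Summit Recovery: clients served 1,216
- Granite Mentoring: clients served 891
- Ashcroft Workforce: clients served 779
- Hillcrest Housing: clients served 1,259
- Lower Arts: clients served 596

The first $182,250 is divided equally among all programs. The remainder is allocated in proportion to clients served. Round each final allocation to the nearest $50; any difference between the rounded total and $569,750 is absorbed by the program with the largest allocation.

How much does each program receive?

Summit Recovery: $135,850; Granite Mentoring: $109,250; Ashcroft Workforce: $100,100; Hillcrest Housing: $139,400; Lower Arts: $85,150

First tranche $182,250 split equally: $36,450 each.
Remainder $387,500 by clients served (total 4,741): Summit Recovery 99,388.31 → $99,400; Granite Mentoring 72,824.83 → $72,800; Ashcroft Workforce 63,670.64 → $63,650; Hillcrest Housing 102,902.87 → $102,900; Lower Arts 48,713.35 → $48,700.
Rounding difference +$50 on remainder applied to Hillcrest Housing.
Totals: Summit Recovery $36,450 + $99,400 = $135,850; Granite Mentoring $36,450 + $72,800 = $109,250; Ashcroft Workforce $36,450 + $63,650 = $100,100; Hillcrest Housing $36,450 + $102,950 = $139,400; Lower Arts $36,450 + $48,700 = $85,150.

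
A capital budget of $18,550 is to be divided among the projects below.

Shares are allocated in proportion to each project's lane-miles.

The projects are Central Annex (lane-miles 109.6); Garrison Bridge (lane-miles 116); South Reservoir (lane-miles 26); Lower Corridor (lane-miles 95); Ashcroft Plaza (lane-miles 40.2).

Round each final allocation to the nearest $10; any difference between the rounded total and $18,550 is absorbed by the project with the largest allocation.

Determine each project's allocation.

Central Annex: $5,260 | Garrison Bridge: $5,550 | South Reservoir: $1,250 | Lower Corridor: $4,560 | Ashcroft Plaza: $1,930

Combined lane-miles = 386.8.
Unrounded shares: Central Annex 109.6/386.8 × $18,550 = 5,256.15; Garrison Bridge 116/386.8 × $18,550 = 5,563.08; South Reservoir 26/386.8 × $18,550 = 1,246.90; Lower Corridor 95/386.8 × $18,550 = 4,555.97; Ashcroft Plaza 40.2/386.8 × $18,550 = 1,927.90.
At nearest $10: Central Annex $5,260; Garrison Bridge $5,560; South Reservoir $1,250; Lower Corridor $4,560; Ashcroft Plaza $1,930. Sum = $18,560.
Difference $18,550 − $18,560 = −$10 applied to largest allocation (Garrison Bridge): Garrison Bridge becomes $5,550.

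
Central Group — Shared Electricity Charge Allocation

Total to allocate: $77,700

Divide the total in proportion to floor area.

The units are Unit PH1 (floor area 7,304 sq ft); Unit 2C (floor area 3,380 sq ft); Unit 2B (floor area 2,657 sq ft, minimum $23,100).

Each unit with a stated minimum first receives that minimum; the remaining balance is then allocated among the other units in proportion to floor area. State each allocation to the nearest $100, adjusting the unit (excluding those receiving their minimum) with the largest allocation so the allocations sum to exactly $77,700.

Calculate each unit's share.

Minimums first: Unit 2B $23,100. Remaining pool $54,600.
Remaining pool split over remaining floor area 10,684: Unit PH1 37,326.69 → $37,300; Unit 2C 17,273.31 → $17,300.

Unit PH1: $37,300 | Unit 2C: $17,300 | Unit 2B: $23,100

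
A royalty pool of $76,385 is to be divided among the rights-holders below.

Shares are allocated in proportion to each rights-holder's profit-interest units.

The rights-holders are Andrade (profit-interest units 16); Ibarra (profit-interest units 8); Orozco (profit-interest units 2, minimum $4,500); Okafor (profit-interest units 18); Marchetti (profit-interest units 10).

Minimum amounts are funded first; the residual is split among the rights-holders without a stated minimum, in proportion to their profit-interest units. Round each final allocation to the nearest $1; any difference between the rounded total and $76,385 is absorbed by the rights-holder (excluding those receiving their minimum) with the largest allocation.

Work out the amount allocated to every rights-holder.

Andrade: $22,118 · Ibarra: $11,059 · Orozco: $4,500 · Okafor: $24,884 · Marchetti: $13,824

Guaranteed amounts: Orozco $4,500. Residual $71,885.
Residual split over remaining profit-interest units 52: Andrade 22,118.46 → $22,118; Ibarra 11,059.23 → $11,059; Okafor 24,883.27 → $24,883; Marchetti 13,824.04 → $13,824.
Rounding difference +$1 applied to Okafor → $24,884.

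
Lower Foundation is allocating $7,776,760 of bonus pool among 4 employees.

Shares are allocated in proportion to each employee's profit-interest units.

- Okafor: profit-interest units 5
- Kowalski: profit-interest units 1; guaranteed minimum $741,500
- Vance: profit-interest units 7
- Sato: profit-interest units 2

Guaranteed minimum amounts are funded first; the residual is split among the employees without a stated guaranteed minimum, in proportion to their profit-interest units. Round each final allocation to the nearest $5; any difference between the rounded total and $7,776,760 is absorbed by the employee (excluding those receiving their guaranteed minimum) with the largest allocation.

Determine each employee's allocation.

Okafor: $2,512,595 · Kowalski: $741,500 · Vance: $3,517,630 · Sato: $1,005,035

Fund the minimums — Kowalski $741,500. Remaining pool $7,035,260.
Remaining pool split over remaining profit-interest units 14: Okafor 2,512,592.86 → $2,512,595; Vance 3,517,630.00 → $3,517,630; Sato 1,005,037.14 → $1,005,035.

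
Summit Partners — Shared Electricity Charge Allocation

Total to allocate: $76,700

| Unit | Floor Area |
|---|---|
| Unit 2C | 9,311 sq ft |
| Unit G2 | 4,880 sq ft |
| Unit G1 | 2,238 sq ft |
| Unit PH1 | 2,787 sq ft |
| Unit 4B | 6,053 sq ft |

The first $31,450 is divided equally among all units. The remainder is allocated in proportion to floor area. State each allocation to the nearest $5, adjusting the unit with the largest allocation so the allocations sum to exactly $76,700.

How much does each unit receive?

Unit 2C: $22,960 | Unit G2: $15,030 | Unit G1: $10,300 | Unit PH1: $11,280 | Unit 4B: $17,130

$31,450 shared equally gives $6,290 per unit.
Remainder $45,250 by floor area (total 25,269): Unit 2C 16,673.50 → $16,675; Unit G2 8,738.77 → $8,740; Unit G1 4,007.66 → $4,010; Unit PH1 4,990.77 → $4,990; Unit 4B 10,839.30 → $10,840.
Rounding difference −$5 on remainder applied to Unit 2C.
Totals: Unit 2C $6,290 + $16,670 = $22,960; Unit G2 $6,290 + $8,740 = $15,030; Unit G1 $6,290 + $4,010 = $10,300; Unit PH1 $6,290 + $4,990 = $11,280; Unit 4B $6,290 + $10,840 = $17,130.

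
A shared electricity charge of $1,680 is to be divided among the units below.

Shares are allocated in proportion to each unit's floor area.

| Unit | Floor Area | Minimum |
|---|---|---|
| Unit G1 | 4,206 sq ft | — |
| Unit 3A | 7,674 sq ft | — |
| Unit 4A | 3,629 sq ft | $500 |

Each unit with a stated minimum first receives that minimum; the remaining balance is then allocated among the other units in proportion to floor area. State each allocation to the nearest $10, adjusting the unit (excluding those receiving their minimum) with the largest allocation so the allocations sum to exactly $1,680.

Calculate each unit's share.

Guaranteed amounts: Unit 4A $500. Residual $1,180.
Residual split over remaining floor area 11,880: Unit G1 417.77 → $420; Unit 3A 762.23 → $760.

Unit G1: $420 | Unit 3A: $760 | Unit 4A: $500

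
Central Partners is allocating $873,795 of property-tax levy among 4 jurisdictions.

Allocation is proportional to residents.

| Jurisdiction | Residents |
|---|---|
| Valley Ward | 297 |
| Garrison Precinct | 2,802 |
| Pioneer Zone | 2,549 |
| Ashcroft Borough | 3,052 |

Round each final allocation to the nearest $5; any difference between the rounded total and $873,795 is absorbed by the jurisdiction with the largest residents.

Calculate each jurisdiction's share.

Valley Ward: $29,830; Garrison Precinct: $281,420; Pioneer Zone: $256,010; Ashcroft Borough: $306,535

Combined residents = 8,700.
Raw shares: Valley Ward 297/8,700 × $873,795 = 29,829.55; Garrison Precinct 2,802/8,700 × $873,795 = 281,422.25; Pioneer Zone 2,549/8,700 × $873,795 = 256,011.89; Ashcroft Borough 3,052/8,700 × $873,795 = 306,531.30.
Rounded to nearest $5: Valley Ward $29,830; Garrison Precinct $281,420; Pioneer Zone $256,010; Ashcroft Borough $306,530. Sum = $873,790.
Difference $873,795 − $873,790 = +$5 applied to largest residents (Ashcroft Borough): Ashcroft Borough becomes $306,535.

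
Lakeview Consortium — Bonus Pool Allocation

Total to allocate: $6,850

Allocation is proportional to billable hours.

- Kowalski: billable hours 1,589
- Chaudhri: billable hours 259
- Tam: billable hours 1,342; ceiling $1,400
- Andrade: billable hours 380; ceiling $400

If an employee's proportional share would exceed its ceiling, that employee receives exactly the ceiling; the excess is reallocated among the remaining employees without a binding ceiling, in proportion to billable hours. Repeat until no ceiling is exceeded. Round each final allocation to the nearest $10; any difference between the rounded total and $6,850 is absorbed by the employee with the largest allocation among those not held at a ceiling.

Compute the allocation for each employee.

Sum of billable hours: 3,570.
Proportional shares (ignoring caps): Kowalski 3,048.92; Chaudhri 496.96; Tam 2,574.99; Andrade 729.13.
Cap binds for Tam ($1,400), Andrade ($400); remaining pool $5,050 reallocated over remaining billable hours 1,848.
Remaining shares: Kowalski 4,342.23 → $4,340; Chaudhri 707.77 → $710.

Kowalski: $4,340 | Chaudhri: $710 | Tam: $1,400 | Andrade: $400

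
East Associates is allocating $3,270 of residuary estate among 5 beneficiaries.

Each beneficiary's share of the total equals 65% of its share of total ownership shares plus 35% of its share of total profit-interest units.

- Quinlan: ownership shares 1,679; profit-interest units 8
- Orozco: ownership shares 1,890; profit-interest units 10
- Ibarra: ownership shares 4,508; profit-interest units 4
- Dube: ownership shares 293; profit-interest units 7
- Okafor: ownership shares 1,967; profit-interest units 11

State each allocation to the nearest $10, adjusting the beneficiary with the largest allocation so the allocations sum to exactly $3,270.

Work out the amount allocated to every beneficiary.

Totals — ownership shares 10,337, profit-interest units 40.
Combined weights (65% ownership shares + 35% profit-interest units): Quinlan 0.1756; Orozco 0.2063; Ibarra 0.3185; Dube 0.0797; Okafor 0.2199.
Proportional shares: Quinlan 574.14; Orozco 674.75; Ibarra 1,041.39; Dube 260.53; Okafor 719.19.
Rounded to nearest $10: Quinlan $570; Orozco $670; Ibarra $1,040; Dube $260; Okafor $720. Sum = $3,260.
Difference $3,270 − $3,260 = +$10 applied to largest allocation (Ibarra): Ibarra becomes $1,050.

Quinlan: $570 | Orozco: $670 | Ibarra: $1,050 | Dube: $260 | Okafor: $720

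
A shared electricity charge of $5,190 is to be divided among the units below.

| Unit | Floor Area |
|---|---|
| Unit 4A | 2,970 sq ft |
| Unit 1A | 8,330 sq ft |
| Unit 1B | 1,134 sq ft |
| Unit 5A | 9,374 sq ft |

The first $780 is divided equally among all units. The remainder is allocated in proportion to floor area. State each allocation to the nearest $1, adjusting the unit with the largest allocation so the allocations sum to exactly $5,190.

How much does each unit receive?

Unit 4A: $796 · Unit 1A: $1,879 · Unit 1B: $424 · Unit 5A: $2,091

First tranche $780 split equally: $195 each.
Remainder $4,410 by floor area (total 21,808): Unit 4A 600.59 → $601; Unit 1A 1,684.49 → $1,684; Unit 1B 229.32 → $229; Unit 5A 1,895.60 → $1,896.
Totals: Unit 4A $195 + $601 = $796; Unit 1A $195 + $1,684 = $1,879; Unit 1B $195 + $229 = $424; Unit 5A $195 + $1,896 = $2,091.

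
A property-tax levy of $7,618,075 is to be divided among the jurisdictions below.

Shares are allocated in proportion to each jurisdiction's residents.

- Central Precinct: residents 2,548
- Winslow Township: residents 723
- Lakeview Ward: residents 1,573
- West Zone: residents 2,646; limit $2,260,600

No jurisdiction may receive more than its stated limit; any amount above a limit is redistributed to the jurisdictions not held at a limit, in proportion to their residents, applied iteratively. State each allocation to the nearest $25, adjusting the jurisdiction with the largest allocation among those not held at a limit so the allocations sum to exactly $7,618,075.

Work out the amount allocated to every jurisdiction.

Residents total: 7,490.
Unconstrained shares: Central Precinct 2,591,569.44; Winslow Township 735,362.91; Lakeview Ward 1,599,897.46; West Zone 2,691,245.19.
Capped: West Zone ($2,260,600); residual $5,357,475 reallocated over remaining residents 4,844.
Remaining shares: Central Precinct 2,818,093.79 → $2,818,100; Winslow Township 799,639.64 → $799,650; Lakeview Ward 1,739,741.57 → $1,739,750.
Rounding difference −$25 applied to Central Precinct → $2,818,075.

Central Precinct: $2,818,075 · Winslow Township: $799,650 · Lakeview Ward: $1,739,750 · West Zone: $2,260,600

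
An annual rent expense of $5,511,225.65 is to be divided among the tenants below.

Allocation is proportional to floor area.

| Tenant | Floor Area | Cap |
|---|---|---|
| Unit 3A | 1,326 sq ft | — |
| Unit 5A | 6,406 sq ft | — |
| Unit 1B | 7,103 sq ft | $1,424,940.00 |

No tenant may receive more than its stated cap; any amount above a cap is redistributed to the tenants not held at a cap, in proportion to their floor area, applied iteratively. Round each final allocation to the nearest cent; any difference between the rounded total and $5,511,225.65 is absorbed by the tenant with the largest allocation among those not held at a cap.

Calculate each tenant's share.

Unit 3A: $700,777.91; Unit 5A: $3,385,507.74; Unit 1B: $1,424,940.00

Sum of floor area: 14,835.
Unconstrained shares: Unit 3A 492,611.0692; Unit 5A 2,379,838.9966; Unit 1B 2,638,775.5842.
Cap binds for Unit 1B ($1,424,940.00); residual $4,086,285.65 reallocated over remaining floor area 7,732.
Redistributed shares: Unit 3A 700,777.9064 → $700,777.91; Unit 5A 3,385,507.7436 → $3,385,507.74.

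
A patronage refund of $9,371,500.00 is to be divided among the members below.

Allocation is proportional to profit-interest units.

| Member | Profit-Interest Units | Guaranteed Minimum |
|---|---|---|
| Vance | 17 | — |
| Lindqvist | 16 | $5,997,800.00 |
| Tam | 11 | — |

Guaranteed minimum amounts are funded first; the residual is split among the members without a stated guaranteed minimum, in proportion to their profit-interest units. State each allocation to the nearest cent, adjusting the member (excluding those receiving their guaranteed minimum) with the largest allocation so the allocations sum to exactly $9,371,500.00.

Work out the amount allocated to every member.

Vance: $2,048,317.86; Lindqvist: $5,997,800.00; Tam: $1,325,382.14

Guaranteed amounts: Lindqvist $5,997,800.00. Residual $3,373,700.00.
Residual split over remaining profit-interest units 28: Vance 2,048,317.8571 → $2,048,317.86; Tam 1,325,382.1429 → $1,325,382.14.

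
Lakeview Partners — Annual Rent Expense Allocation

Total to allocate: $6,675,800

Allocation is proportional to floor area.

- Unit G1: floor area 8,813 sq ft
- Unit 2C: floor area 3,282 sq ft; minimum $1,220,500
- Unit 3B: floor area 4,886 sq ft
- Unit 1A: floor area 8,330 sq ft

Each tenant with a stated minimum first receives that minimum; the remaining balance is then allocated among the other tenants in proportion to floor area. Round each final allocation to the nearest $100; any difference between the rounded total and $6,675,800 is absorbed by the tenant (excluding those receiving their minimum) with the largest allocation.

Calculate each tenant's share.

Unit G1: $2,182,400 | Unit 2C: $1,220,500 | Unit 3B: $1,210,000 | Unit 1A: $2,062,900

Minimums first: Unit 2C $1,220,500. Remaining pool $5,455,300.
Remaining pool split over remaining floor area 22,029: Unit G1 2,182,466.70 → $2,182,500; Unit 3B 1,209,977.57 → $1,210,000; Unit 1A 2,062,855.74 → $2,062,900.
Rounding difference −$100 applied to Unit G1 → $2,182,400.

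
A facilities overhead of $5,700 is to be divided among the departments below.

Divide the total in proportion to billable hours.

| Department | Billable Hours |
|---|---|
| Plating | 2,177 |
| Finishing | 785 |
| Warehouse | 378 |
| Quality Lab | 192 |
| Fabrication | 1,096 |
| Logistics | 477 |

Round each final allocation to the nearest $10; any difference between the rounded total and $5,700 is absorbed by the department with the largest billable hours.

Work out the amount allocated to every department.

Total billable hours = 2,177 + 785 + 378 + 192 + 1,096 + 477 = 5,105.
Raw shares: Plating 2,430.73; Finishing 876.49; Warehouse 422.06; Quality Lab 214.38; Fabrication 1,223.74; Logistics 532.60.
Rounded to nearest $10: Plating $2,430; Finishing $880; Warehouse $420; Quality Lab $210; Fabrication $1,220; Logistics $530. Sum = $5,690.
Difference $5,700 − $5,690 = +$10 applied to largest billable hours (Plating): Plating becomes $2,440.

Plating: $2,440; Finishing: $880; Warehouse: $420; Quality Lab: $210; Fabrication: $1,220; Logistics: $530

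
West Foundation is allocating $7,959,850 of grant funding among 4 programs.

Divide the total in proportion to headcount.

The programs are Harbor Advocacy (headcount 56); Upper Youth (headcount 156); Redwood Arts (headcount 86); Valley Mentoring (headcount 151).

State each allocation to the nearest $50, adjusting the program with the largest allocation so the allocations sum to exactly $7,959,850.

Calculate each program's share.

Harbor Advocacy: $992,750 · Upper Youth: $2,765,600 · Redwood Arts: $1,524,600 · Valley Mentoring: $2,676,900

Headcount total: 449.
Proportional shares: Harbor Advocacy 56/449 × $7,959,850 = 992,765.26; Upper Youth 156/449 × $7,959,850 = 2,765,560.36; Redwood Arts 86/449 × $7,959,850 = 1,524,603.79; Valley Mentoring 151/449 × $7,959,850 = 2,676,920.60.
Rounded to nearest $50: Harbor Advocacy $992,750; Upper Youth $2,765,550; Redwood Arts $1,524,600; Valley Mentoring $2,676,900. Sum = $7,959,800.
Difference $7,959,850 − $7,959,800 = +$50 applied to largest allocation (Upper Youth): Upper Youth becomes $2,765,600.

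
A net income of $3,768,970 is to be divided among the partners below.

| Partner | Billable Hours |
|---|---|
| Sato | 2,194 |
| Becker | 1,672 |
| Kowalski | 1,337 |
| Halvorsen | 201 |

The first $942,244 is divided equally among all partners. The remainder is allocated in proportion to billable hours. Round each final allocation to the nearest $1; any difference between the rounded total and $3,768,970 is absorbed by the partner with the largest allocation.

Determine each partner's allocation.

Sato: $1,383,200; Becker: $1,110,151; Kowalski: $934,919; Halvorsen: $340,700

$942,244 shared equally gives $235,561 per partner.
Remainder $2,826,726 by billable hours (total 5,404): Sato 1,147,638.20 → $1,147,638; Becker 874,590.28 → $874,590; Kowalski 699,358.38 → $699,358; Halvorsen 105,139.14 → $105,139.
Rounding difference +$1 on remainder applied to Sato.
Totals: Sato $235,561 + $1,147,639 = $1,383,200; Becker $235,561 + $874,590 = $1,110,151; Kowalski $235,561 + $699,358 = $934,919; Halvorsen $235,561 + $105,139 = $340,700.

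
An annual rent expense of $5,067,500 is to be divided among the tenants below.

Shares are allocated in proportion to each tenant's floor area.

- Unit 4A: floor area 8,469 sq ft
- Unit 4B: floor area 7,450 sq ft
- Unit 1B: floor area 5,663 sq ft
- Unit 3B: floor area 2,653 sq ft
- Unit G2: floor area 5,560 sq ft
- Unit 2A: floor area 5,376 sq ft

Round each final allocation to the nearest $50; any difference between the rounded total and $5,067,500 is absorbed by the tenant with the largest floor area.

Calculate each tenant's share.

Unit 4A: $1,220,200 | Unit 4B: $1,073,400 | Unit 1B: $815,950 | Unit 3B: $382,250 | Unit G2: $801,100 | Unit 2A: $774,600

Total floor area = 35,171.
Proportional shares: Unit 4A 8,469/35,171 × $5,067,500 = 1,220,228.53; Unit 4B 7,450/35,171 × $5,067,500 = 1,073,409.20; Unit 1B 5,663/35,171 × $5,067,500 = 815,935.07; Unit 3B 2,653/35,171 × $5,067,500 = 382,248.94; Unit G2 5,560/35,171 × $5,067,500 = 801,094.65; Unit 2A 5,376/35,171 × $5,067,500 = 774,583.61.
After rounding ($50): Unit 4A $1,220,250; Unit 4B $1,073,400; Unit 1B $815,950; Unit 3B $382,250; Unit G2 $801,100; Unit 2A $774,600. Sum = $5,067,550.
Difference $5,067,500 − $5,067,550 = −$50 applied to largest floor area (Unit 4A): Unit 4A becomes $1,220,200.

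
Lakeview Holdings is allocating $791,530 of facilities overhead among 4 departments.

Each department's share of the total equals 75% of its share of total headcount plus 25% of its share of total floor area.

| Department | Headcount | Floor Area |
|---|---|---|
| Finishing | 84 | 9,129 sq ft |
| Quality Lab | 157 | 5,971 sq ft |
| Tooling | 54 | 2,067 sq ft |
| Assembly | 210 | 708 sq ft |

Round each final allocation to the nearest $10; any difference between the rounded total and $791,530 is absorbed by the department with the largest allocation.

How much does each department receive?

Totals — headcount 505, floor area 17,875.
Composite weights (75% headcount + 25% floor area): Finishing 0.2524; Quality Lab 0.3167; Tooling 0.1091; Assembly 0.3218.
Unrounded shares: Finishing 199,806.55; Quality Lab 250,660.78; Tooling 86,361.55; Assembly 254,701.12.
After rounding ($10): Finishing $199,810; Quality Lab $250,660; Tooling $86,360; Assembly $254,700. Sum = $791,530.
Rounded total matches; no reconciliation needed.

Finishing: $199,810 · Quality Lab: $250,660 · Tooling: $86,360 · Assembly: $254,700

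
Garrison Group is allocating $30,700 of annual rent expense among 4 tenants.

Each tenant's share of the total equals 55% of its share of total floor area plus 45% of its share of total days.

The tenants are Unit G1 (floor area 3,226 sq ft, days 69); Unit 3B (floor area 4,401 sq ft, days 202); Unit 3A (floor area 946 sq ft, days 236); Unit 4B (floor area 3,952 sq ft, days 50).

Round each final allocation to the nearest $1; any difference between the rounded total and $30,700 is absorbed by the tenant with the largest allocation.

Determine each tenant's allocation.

Totals — floor area 12,525, days 557.
Combined weights (55% floor area + 45% days): Unit G1 0.1974; Unit 3B 0.3565; Unit 3A 0.2322; Unit 4B 0.2139.
Unrounded shares: Unit G1 6,060.36; Unit 3B 10,943.11; Unit 3A 7,128.70; Unit 4B 6,567.83.
After rounding ($1): Unit G1 $6,060; Unit 3B $10,943; Unit 3A $7,129; Unit 4B $6,568. Sum = $30,700.
No rounding difference to absorb.

Unit G1: $6,060 · Unit 3B: $10,943 · Unit 3A: $7,129 · Unit 4B: $6,568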